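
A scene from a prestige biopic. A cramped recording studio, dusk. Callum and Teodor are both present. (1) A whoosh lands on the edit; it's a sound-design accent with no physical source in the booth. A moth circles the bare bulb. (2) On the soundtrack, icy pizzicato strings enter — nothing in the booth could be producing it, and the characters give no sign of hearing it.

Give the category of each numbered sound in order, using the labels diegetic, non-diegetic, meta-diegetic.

Sound (1): it's a sound-design accent with no in-world source; no one in the scene can hear it, so non-diegetic.
Sound (2): nothing in the booth produces it and the characters don't hear it — pure soundtrack, so non-diegetic.

non-diegetic, non-diegetic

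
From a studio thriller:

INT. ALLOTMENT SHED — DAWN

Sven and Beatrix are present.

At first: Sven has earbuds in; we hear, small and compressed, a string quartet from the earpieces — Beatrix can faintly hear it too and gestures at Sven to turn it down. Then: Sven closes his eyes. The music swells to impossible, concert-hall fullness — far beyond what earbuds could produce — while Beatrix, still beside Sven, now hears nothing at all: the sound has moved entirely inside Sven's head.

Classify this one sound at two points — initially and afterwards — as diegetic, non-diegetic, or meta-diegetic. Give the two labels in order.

Initially: the earbuds are a physical source both characters can hear → diegetic.
Afterwards: the music now exists only as Sven's subjective experience; Beatrix can no longer hear it → meta-diegetic.

diegetic, meta-diegetic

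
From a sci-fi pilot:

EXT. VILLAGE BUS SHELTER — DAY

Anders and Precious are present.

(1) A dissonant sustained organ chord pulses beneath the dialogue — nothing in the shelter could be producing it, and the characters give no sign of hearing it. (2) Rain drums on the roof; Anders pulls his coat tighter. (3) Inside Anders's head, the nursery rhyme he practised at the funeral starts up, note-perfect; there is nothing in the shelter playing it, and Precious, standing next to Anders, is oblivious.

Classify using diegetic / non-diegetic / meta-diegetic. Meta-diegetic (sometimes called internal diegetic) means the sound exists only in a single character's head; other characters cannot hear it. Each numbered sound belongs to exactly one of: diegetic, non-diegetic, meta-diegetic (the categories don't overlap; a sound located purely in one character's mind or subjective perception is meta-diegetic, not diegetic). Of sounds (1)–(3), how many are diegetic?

Sound (1): nothing in the shelter produces it and the characters don't hear it — pure soundtrack, so non-diegetic.
(2) ambient/room sound belonging to the story's physical space → diegetic.
(3) it lives in Anders's subjectivity, not in the shelter → meta-diegetic.
So 1 of the 3 is diegetic: (2).

1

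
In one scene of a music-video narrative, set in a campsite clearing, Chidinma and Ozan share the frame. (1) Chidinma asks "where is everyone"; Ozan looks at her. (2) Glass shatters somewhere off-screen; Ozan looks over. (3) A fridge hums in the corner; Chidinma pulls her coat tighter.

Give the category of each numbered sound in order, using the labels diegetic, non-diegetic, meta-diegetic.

(1) on-screen dialogue — Chidinma speaks and Ozan is there to hear → diegetic.
(2) is diegetic: the sound comes from glass physically present in the location.
(3) is diegetic: ambient/room sound belonging to the story's physical space.

diegetic, diegetic, diegetic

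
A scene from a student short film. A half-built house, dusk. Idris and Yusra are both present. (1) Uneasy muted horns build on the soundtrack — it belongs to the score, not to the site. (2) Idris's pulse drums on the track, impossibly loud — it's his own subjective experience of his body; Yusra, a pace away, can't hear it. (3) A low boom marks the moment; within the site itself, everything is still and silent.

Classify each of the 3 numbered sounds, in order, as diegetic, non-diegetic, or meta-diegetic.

non-diegetic, meta-diegetic, non-diegetic

Sound (1): it has no source in the story world and no character can hear it — it's underscore, so non-diegetic.
(2) it's Idris's internal bodily sensation rendered as sound; only Idris 'hears' it → meta-diegetic.
Sound (3): it's a sound-design accent with no in-world source; no one in the scene can hear it, so non-diegetic.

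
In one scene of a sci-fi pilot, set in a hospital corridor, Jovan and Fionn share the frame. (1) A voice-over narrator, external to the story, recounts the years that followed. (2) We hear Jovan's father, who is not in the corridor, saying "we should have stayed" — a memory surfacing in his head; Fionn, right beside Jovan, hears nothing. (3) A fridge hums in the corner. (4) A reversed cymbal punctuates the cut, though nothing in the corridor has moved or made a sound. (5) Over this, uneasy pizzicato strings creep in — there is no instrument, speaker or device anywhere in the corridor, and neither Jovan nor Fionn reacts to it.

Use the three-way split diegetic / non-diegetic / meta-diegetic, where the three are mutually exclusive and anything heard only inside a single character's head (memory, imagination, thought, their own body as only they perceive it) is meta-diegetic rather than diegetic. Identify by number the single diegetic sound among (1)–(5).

(1) commentary laid over the scene from outside the fiction → non-diegetic.
(2) it's Jovan's recollection rendered as sound; the other character can't hear it → meta-diegetic.
(3) it's the actual ambient sound of the location → diegetic.
(4) nothing in the scene produces it; it's an accent added for the audience → non-diegetic.
(5) is non-diegetic: score with no on-screen or off-screen source; it exists for the audience alone.
Only (3) is diegetic.

3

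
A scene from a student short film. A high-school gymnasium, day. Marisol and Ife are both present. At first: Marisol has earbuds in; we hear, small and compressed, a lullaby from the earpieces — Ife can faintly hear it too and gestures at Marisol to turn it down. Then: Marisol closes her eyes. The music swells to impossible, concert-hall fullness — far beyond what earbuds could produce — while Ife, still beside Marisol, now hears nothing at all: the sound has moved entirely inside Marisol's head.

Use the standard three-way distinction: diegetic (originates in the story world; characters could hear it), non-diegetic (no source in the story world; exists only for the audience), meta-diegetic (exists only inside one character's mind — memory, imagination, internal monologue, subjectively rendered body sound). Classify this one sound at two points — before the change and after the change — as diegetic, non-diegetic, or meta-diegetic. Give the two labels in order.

Before the change: the earbuds are a physical source both characters can hear → diegetic.
After the change: the music now exists only as Marisol's subjective experience; Ife can no longer hear it → meta-diegetic.

diegetic, meta-diegetic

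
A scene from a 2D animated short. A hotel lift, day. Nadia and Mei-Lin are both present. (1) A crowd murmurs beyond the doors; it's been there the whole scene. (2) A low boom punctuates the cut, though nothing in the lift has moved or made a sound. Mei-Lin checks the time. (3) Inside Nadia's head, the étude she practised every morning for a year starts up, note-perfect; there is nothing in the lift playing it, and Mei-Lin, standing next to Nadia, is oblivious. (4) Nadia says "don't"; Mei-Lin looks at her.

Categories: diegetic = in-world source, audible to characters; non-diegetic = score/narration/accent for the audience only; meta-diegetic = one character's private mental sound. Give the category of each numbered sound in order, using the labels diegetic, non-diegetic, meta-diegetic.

Sound (1): ambient/room sound belonging to the story's physical space, so diegetic.
(2) an editorial stinger — it belongs to the cut, not the story world → non-diegetic.
Sound (3): the music is a memory playing inside Nadia's mind alone; no real-world source, Mei-Lin can't hear it, so meta-diegetic.
(4) Nadia is a character speaking aloud in the scene → diegetic.

diegetic, non-diegetic, meta-diegetic, diegetic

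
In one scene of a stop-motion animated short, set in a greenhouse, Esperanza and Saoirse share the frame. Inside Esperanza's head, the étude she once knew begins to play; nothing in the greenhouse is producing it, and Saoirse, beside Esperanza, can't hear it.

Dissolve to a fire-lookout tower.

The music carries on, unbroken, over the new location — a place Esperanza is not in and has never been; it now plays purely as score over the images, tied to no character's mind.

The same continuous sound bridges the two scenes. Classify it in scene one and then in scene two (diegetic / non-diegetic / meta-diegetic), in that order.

meta-diegetic, non-diegetic

Scene one: the music exists only inside Esperanza's mind; Saoirse can't hear it → meta-diegetic.
Scene two: it's detached from Esperanza entirely and plays over unrelated images with no in-world source — conventional underscore → non-diegetic.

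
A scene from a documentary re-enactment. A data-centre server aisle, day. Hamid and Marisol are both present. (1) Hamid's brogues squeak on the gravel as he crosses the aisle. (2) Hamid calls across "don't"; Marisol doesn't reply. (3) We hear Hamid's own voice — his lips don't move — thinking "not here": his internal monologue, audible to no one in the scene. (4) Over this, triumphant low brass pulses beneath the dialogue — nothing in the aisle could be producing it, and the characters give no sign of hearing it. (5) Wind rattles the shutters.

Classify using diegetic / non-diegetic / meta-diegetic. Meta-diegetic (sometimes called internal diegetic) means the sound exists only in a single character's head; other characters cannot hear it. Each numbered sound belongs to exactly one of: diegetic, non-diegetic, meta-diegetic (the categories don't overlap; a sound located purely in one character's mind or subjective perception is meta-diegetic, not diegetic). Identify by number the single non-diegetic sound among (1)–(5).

(1) a character's body making contact with the set — an in-world sound → diegetic.
Sound (2): on-screen dialogue — Hamid speaks and Marisol is there to hear, so diegetic.
(3) is meta-diegetic: Hamid's thought-voice: a private mental sound no other character can hear.
(4) is non-diegetic: score with no on-screen or off-screen source; it exists for the audience alone.
(5) it's the actual ambient sound of the location → diegetic.
Only (4) is non-diegetic.

4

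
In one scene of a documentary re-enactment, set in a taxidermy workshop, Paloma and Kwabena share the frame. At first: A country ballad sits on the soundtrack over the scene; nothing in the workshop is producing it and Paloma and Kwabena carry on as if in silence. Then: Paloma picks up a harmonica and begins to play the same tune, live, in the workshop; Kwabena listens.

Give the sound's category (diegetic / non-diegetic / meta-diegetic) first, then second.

non-diegetic, diegetic

First: no in-world source exists and no character can hear it — underscore → non-diegetic.
Second: a harmonica is now a real source in the story world and the characters hear it → diegetic.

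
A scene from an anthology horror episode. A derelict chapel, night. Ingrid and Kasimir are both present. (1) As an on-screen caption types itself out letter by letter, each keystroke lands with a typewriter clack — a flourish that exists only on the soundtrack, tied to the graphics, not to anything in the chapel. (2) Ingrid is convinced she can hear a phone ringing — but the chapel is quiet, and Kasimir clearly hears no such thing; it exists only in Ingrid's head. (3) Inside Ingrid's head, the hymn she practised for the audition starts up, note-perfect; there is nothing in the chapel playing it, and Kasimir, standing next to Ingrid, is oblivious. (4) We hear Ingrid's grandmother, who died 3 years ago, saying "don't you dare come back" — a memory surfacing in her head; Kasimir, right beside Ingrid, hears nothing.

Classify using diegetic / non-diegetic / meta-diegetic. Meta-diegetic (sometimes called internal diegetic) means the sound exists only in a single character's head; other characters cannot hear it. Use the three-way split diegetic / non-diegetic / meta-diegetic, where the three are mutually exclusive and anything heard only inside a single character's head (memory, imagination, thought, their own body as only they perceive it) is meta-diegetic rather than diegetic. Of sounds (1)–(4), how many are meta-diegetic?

3

Sound (1): the caption isn't part of the story world, so neither is the sound tied to it, so non-diegetic.
(2) is meta-diegetic: the sound is imagined by Ingrid; nothing in the story world is producing it and Kasimir can't hear it.
(3) it lives in Ingrid's subjectivity, not in the chapel → meta-diegetic.
(4) is meta-diegetic: it's Ingrid's recollection rendered as sound; the other character can't hear it.
Meta-diegetic: (2), (3), (4) — that's 3.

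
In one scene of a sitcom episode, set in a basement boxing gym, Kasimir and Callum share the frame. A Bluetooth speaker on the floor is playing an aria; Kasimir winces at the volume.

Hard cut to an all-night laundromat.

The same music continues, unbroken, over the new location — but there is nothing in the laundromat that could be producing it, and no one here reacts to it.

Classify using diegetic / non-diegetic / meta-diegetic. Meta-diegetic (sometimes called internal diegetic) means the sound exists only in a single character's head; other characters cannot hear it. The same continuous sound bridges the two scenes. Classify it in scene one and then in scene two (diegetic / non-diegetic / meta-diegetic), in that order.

Scene one: a Bluetooth speaker is an on-screen source and Kasimir reacts to it → diegetic.
Scene two: there is no source in the laundromat and no one hears it — it's now underscore → non-diegetic.

diegetic, non-diegetic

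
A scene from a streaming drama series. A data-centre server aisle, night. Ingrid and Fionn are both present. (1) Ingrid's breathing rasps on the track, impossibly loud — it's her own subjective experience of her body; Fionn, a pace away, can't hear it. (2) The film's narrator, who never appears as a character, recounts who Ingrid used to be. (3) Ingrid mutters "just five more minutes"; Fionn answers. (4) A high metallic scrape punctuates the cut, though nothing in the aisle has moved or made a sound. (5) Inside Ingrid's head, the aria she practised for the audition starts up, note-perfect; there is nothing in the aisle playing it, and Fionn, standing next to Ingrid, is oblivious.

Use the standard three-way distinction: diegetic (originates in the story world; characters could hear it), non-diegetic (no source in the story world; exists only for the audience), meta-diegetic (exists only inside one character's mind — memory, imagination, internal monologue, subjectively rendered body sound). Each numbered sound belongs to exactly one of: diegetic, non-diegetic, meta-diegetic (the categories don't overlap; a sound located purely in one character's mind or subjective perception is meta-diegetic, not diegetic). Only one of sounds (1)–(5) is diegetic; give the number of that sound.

3

(1) it's Ingrid's internal bodily sensation rendered as sound; only Ingrid 'hears' it → meta-diegetic.
(2) external voice-over — not a character, not heard by anyone in the scene → non-diegetic.
Sound (3): on-screen dialogue — Ingrid speaks and Fionn is there to hear, so diegetic.
(4) an editorial stinger — it belongs to the cut, not the story world → non-diegetic.
(5) is meta-diegetic: remembered music, private to Ingrid — Fionn is oblivious because it isn't in the room.
Only (3) is diegetic.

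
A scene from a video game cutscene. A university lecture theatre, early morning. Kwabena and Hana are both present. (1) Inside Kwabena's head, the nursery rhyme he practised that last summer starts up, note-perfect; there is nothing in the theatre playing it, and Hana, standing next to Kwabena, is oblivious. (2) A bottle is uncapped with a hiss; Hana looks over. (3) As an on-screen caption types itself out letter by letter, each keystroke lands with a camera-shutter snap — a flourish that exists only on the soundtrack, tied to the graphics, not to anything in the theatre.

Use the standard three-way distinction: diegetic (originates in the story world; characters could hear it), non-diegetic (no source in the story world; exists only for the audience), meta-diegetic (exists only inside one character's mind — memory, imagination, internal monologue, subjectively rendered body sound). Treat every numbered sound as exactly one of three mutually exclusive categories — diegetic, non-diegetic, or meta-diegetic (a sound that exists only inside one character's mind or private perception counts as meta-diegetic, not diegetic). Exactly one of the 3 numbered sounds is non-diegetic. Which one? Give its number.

3

(1) is meta-diegetic: remembered music, private to Kwabena — Hana is oblivious because it isn't in the room.
(2) is diegetic: a bottle is a real object/event in the scene's world.
Sound (3): the caption isn't part of the story world, so neither is the sound tied to it, so non-diegetic.
Only (3) is non-diegetic.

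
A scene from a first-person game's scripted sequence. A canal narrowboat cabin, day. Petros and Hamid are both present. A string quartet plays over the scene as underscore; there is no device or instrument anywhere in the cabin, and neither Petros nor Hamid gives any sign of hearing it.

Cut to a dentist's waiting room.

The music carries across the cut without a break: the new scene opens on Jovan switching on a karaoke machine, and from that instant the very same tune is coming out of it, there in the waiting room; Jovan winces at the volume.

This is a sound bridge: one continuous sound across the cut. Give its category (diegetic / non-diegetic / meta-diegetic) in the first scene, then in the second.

non-diegetic, diegetic

Scene one: there's no in-world source anywhere and no character hears it — underscore for the audience only → non-diegetic.
Scene two: once Jovan turns on a karaoke machine, the music has a real source in the story world and Jovan reacts to it → diegetic.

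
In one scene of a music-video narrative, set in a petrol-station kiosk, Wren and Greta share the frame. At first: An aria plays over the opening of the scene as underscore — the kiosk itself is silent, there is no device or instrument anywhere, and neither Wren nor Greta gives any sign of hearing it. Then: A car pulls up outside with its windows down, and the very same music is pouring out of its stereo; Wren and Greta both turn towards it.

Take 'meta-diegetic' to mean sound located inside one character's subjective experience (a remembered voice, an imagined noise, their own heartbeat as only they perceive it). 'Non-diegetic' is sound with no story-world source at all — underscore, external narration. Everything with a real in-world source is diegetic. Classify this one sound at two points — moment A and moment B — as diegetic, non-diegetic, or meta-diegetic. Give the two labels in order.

Moment A: no in-world source exists and no character can hear it — underscore → non-diegetic.
Moment B: the car stereo is now a real source in the story world and the characters hear it → diegetic.

non-diegetic, diegetic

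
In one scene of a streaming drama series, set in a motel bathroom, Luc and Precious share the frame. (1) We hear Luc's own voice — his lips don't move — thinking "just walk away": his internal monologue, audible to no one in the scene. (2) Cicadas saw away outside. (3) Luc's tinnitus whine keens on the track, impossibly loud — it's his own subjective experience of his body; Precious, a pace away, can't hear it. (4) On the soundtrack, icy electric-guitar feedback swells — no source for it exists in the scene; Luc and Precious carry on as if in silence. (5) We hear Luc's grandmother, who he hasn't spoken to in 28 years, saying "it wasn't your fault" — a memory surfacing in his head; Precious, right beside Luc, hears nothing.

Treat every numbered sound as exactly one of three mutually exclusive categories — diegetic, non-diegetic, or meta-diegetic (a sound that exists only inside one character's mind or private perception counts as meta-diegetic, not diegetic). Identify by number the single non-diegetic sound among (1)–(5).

4

(1) is meta-diegetic: internal monologue — inside Luc's mind, not spoken into the scene.
Sound (2): ambient/room sound belonging to the story's physical space, so diegetic.
(3) is meta-diegetic: point-of-audition from inside Luc's body; not a sound in the room.
(4) is non-diegetic: score with no on-screen or off-screen source; it exists for the audience alone.
(5) is meta-diegetic: the voice is a memory playing only inside Luc's mind; Precious can't hear it.
Only (4) is non-diegetic.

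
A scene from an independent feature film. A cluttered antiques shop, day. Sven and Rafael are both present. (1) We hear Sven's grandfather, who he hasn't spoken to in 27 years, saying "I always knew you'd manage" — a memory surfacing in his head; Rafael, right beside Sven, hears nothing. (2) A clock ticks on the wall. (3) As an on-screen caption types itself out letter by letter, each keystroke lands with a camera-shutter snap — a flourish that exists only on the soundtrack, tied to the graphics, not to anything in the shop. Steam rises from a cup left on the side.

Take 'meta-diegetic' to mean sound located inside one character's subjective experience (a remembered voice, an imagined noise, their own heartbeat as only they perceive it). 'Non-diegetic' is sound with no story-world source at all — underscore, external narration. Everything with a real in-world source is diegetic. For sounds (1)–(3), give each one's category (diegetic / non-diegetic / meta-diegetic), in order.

meta-diegetic, diegetic, non-diegetic

(1) is meta-diegetic: the voice is a memory playing only inside Sven's mind; Rafael can't hear it.
(2) is diegetic: an in-world source (a clock); characters could hear it.
(3) is non-diegetic: sound married to a title/caption — outside the diegesis by definition.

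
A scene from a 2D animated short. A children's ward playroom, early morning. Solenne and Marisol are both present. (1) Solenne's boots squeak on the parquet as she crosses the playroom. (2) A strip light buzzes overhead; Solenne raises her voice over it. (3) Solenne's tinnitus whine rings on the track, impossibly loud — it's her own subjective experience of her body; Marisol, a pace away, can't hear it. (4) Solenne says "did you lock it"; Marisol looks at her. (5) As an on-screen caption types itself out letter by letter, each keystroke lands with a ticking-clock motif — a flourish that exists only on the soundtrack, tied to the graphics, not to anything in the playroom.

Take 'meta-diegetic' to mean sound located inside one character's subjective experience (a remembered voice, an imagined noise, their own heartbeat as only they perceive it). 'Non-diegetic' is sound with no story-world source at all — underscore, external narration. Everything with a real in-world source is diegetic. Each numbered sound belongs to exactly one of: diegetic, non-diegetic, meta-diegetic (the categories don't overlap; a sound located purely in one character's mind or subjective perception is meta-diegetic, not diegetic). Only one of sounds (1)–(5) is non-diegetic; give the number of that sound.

5

(1) is diegetic: a character's body making contact with the set — an in-world sound.
(2) ambient/room sound belonging to the story's physical space → diegetic.
Sound (3): a subjective body sound — Solenne's private perception, inaudible to Marisol, so meta-diegetic.
(4) is diegetic: Solenne is a character speaking aloud in the scene.
(5) the caption isn't part of the story world, so neither is the sound tied to it → non-diegetic.
Only (5) is non-diegetic.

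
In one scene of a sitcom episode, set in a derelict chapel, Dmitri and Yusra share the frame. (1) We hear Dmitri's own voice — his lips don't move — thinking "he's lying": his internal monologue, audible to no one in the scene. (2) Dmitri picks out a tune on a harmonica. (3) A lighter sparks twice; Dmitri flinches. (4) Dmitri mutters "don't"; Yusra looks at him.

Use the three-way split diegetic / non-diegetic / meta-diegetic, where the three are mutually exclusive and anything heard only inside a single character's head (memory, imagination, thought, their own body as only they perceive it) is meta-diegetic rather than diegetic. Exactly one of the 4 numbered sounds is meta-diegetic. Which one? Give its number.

1

(1) is meta-diegetic: it's Dmitri's unspoken thought, heard only by the audience via his subjectivity.
(2) is diegetic: a character is playing a harmonica on screen.
(3) a lighter is a real object/event in the scene's world → diegetic.
(4) is diegetic: on-screen dialogue — Dmitri speaks and Yusra is there to hear.
Only (1) is meta-diegetic.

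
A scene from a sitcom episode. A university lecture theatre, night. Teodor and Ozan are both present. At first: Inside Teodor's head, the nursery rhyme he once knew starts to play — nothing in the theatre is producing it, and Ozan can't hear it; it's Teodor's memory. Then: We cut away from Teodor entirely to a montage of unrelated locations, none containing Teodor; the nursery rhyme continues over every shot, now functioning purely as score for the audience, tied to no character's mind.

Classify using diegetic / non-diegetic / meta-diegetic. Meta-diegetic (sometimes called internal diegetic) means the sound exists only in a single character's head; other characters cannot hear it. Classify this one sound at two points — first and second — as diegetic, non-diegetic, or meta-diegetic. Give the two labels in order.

First: the music lives inside Teodor's mind alone; Ozan can't hear it → meta-diegetic.
Second: once it plays over shots Teodor isn't in, detached from any character's subjectivity, it's conventional underscore → non-diegetic.

meta-diegetic, non-diegetic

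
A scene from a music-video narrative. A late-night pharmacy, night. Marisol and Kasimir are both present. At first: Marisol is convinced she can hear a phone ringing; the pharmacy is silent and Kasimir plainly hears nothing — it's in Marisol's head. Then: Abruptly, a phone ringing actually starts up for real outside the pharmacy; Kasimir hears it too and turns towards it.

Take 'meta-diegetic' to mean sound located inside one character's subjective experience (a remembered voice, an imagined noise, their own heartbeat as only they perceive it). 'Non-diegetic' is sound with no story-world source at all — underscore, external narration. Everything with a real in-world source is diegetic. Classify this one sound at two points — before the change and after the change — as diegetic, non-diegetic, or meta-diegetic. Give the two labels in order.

Before the change: only Marisol 'hears' it — imagined, in her mind → meta-diegetic.
After the change: now there's a real external source and Kasimir hears it too — in the story world → diegetic.

meta-diegetic, diegetic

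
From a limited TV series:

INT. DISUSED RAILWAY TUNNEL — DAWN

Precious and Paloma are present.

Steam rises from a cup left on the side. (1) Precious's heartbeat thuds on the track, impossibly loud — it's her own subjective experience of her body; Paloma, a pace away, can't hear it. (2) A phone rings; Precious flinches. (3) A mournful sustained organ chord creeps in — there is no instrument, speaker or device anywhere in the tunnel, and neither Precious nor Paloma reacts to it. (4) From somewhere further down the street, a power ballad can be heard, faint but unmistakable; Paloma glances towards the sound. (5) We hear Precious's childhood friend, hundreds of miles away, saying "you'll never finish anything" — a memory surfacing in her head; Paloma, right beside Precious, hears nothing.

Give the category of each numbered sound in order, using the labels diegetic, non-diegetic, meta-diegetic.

(1) is meta-diegetic: a subjective body sound — Precious's private perception, inaudible to Paloma.
(2) is diegetic: an in-world source (a phone); characters could hear it.
(3) is non-diegetic: nothing in the tunnel produces it and the characters don't hear it — pure soundtrack.
(4) the music has an off-screen but real-world source and a character hears it → diegetic.
Sound (5): it's Precious's recollection rendered as sound; the other character can't hear it, so meta-diegetic.

meta-diegetic, diegetic, non-diegetic, diegetic, meta-diegetic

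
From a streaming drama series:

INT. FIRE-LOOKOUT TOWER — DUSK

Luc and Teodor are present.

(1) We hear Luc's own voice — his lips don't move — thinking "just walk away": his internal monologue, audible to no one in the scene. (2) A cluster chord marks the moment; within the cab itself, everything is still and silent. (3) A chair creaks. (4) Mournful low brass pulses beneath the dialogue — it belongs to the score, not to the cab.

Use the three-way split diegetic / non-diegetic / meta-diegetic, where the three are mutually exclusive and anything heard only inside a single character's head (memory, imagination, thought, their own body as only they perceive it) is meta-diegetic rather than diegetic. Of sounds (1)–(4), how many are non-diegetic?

2

(1) Luc's thought-voice: a private mental sound no other character can hear → meta-diegetic.
(2) is non-diegetic: an editorial stinger — it belongs to the cut, not the story world.
Sound (3): a chair is a real object/event in the scene's world, so diegetic.
(4) score with no on-screen or off-screen source; it exists for the audience alone → non-diegetic.
So 2 of the 4 are non-diegetic: (2), (4).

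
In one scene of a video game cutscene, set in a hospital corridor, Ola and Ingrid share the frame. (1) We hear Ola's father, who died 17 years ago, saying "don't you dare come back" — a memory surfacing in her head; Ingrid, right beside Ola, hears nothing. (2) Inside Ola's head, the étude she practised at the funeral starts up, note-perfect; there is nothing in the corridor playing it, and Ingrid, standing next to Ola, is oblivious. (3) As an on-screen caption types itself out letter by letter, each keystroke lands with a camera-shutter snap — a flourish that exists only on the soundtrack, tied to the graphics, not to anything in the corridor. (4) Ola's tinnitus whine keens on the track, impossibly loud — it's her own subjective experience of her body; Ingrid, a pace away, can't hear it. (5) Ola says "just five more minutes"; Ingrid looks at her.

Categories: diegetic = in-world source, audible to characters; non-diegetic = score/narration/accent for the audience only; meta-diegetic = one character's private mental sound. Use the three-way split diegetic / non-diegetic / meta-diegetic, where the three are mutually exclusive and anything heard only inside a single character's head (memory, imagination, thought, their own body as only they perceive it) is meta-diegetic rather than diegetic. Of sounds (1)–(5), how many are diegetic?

1

(1) is meta-diegetic: the voice is a memory playing only inside Ola's mind; Ingrid can't hear it.
(2) is meta-diegetic: the music is a memory playing inside Ola's mind alone; no real-world source, Ingrid can't hear it.
Sound (3): sound married to a title/caption — outside the diegesis by definition, so non-diegetic.
(4) is meta-diegetic: it's Ola's internal bodily sensation rendered as sound; only Ola 'hears' it.
(5) is diegetic: on-screen dialogue — Ola speaks and Ingrid is there to hear.
So 1 of the 5 is diegetic: (5).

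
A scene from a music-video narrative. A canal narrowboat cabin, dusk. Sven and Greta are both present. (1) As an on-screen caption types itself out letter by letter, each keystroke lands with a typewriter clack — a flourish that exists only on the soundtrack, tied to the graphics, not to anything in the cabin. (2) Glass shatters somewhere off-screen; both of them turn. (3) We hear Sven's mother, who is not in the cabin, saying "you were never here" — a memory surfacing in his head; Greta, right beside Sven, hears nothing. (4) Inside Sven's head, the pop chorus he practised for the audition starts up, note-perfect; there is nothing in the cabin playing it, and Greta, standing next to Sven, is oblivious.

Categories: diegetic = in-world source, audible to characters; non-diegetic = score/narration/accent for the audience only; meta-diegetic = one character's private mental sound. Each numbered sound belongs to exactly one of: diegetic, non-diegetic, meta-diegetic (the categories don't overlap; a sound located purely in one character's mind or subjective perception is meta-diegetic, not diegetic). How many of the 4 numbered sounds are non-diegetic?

1

(1) sound married to a title/caption — outside the diegesis by definition → non-diegetic.
(2) is diegetic: an in-world source (glass); characters could hear it.
(3) is meta-diegetic: a remembered line, private to Sven — not present in the room, not audible to Greta.
(4) remembered music, private to Sven — Greta is oblivious because it isn't in the room → meta-diegetic.
Non-diegetic: (1) — that's 1.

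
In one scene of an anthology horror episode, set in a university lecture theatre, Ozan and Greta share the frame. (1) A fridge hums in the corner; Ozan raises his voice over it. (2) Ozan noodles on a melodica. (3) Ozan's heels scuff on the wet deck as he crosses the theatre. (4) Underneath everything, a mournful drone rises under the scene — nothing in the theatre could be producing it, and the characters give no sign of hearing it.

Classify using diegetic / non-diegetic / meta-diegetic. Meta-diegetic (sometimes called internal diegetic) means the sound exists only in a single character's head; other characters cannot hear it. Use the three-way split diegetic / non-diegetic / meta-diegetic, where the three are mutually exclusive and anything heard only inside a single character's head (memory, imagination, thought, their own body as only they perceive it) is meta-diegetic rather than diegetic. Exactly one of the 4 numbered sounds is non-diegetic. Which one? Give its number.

4

(1) is diegetic: a fridge is part of the location's real environment.
Sound (2): a character is playing a melodica on screen, so diegetic.
(3) is diegetic: a character's body making contact with the set — an in-world sound.
Sound (4): it has no source in the story world and no character can hear it — it's underscore, so non-diegetic.
Only (4) is non-diegetic.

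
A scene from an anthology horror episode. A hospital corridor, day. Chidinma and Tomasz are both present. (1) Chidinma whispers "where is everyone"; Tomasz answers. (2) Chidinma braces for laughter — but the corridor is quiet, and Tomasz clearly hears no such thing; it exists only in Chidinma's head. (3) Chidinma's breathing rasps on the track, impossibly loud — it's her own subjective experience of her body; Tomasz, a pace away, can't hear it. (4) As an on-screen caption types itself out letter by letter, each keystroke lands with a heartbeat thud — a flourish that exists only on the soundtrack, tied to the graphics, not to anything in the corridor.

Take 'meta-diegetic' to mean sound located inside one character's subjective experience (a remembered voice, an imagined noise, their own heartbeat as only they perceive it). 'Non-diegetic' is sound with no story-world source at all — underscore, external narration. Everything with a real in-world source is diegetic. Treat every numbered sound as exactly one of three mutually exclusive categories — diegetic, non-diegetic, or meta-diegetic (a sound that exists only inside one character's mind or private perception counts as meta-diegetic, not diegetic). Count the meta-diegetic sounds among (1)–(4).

(1) is diegetic: on-screen dialogue — Chidinma speaks and Tomasz is there to hear.
(2) subjective to Chidinma: the corridor is silent and Tomasz hears nothing → meta-diegetic.
(3) is meta-diegetic: it's Chidinma's internal bodily sensation rendered as sound; only Chidinma 'hears' it.
(4) sound married to a title/caption — outside the diegesis by definition → non-diegetic.
Meta-diegetic: (2), (3) — that's 2.

2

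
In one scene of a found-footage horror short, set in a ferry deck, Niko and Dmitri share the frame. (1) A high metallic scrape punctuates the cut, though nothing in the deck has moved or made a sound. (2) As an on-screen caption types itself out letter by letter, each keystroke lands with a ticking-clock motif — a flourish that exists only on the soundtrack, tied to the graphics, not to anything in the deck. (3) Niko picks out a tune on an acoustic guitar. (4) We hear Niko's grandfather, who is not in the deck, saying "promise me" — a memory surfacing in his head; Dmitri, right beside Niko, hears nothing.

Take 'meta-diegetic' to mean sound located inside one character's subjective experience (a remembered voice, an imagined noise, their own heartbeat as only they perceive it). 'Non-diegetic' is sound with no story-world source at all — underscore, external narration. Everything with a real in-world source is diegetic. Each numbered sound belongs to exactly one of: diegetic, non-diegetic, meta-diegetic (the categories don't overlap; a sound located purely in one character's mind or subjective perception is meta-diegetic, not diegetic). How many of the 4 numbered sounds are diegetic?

1

(1) nothing in the scene produces it; it's an accent added for the audience → non-diegetic.
(2) is non-diegetic: sound married to a title/caption — outside the diegesis by definition.
(3) a character is playing an acoustic guitar on screen → diegetic.
(4) is meta-diegetic: a remembered line, private to Niko — not present in the room, not audible to Dmitri.
Diegetic: (3) — that's 1.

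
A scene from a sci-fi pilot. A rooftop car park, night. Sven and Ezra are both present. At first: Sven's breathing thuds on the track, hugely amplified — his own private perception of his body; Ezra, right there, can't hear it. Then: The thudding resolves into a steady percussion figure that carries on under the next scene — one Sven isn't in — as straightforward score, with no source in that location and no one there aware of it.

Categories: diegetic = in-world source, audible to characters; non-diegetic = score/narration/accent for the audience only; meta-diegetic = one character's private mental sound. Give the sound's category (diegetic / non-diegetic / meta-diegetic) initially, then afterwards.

meta-diegetic, non-diegetic

Initially: it's Sven's subjective body sound, inaudible to Ezra → meta-diegetic.
Afterwards: detached from Sven and playing as sourceless score over a scene he isn't in — for the audience only → non-diegetic.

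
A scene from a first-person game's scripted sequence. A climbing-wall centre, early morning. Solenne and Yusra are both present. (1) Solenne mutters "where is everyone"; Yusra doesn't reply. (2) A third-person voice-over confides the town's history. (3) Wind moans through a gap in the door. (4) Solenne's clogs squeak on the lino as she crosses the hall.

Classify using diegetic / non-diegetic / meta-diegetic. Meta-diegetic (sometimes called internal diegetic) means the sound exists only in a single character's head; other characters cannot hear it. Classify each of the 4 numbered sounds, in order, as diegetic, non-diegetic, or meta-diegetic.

diegetic, non-diegetic, diegetic, diegetic

(1) spoken by a character present in the story world → diegetic.
Sound (2): external voice-over — not a character, not heard by anyone in the scene, so non-diegetic.
(3) ambient/room sound belonging to the story's physical space → diegetic.
(4) is diegetic: a character's body making contact with the set — an in-world sound.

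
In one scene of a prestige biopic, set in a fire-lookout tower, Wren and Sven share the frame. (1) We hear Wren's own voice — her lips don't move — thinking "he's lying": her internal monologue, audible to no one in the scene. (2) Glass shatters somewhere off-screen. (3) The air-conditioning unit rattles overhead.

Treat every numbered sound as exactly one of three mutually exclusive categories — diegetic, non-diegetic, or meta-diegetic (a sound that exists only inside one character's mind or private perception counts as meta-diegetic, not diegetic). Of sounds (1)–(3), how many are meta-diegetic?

Sound (1): internal monologue — inside Wren's mind, not spoken into the scene, so meta-diegetic.
Sound (2): glass is a real object/event in the scene's world, so diegetic.
(3) it's the actual ambient sound of the location → diegetic.
So 1 of the 3 is meta-diegetic: (1).

1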